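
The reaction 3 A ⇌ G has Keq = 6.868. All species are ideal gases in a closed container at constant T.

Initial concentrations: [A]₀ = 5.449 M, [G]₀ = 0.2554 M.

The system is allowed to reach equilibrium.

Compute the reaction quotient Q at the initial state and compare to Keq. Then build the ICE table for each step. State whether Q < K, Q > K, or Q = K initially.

Q₀ = 0.001579; Q < K (proceeds forward)

Q₀ = 0.001579 vs Keq = 6.868 ⇒ Q<K, forward
Step 1:
                    A           G
  I             5.449      0.2554
  C            -4.802       1.601
  E            0.6465       1.856
  solve Keq expr → x = 1.601; check Q = 6.868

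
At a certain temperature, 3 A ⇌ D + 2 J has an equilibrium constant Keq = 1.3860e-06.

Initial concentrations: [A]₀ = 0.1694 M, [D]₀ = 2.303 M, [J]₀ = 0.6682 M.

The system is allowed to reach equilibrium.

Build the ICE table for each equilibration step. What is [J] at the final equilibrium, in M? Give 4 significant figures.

Q₀ = 211.5 vs Keq = 1.3860e-06 ⇒ Q>K, reverse
Step 1:
                    A           D           J
  init         0.1694       2.303      0.6682
  Δ             1.001     -0.3336     -0.6671
  eq             1.17       1.969    0.001062
  solve Keq expr → x = -0.3336; check Q = 1.3860e-06

[J]_eq = 0.001062 M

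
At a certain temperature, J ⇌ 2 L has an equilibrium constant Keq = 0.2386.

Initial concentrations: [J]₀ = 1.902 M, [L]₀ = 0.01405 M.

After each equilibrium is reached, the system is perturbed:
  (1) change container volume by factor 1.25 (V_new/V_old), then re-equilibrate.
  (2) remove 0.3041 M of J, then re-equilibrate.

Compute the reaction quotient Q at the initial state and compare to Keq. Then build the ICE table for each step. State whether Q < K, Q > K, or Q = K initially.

Q₀ = 1.0379e-04; Q < K (proceeds forward)

Q₀ = 1.0379e-04 vs Keq = 0.2386 ⇒ Q<K, forward
Step 1:
                   J          L
  init         1.902    0.01405
  Δ          -0.3019     0.6038
  eq             1.6     0.6179
  solve Keq expr → x = 0.3019; check Q = 0.2386
Then change container volume by factor 1.25 (V_new/V_old).
Step 2:
                   J          L
  init          1.28     0.4943
  Δ         -0.02632    0.05263
  eq           1.254     0.5469
  solve Keq expr → x = 0.02632; check Q = 0.2386
Then remove 0.3041 M of J.
Step 3:
                   J          L
  init        0.9496     0.5469
  Δ          0.03154   -0.06309
  eq          0.9812     0.4839
  solve Keq expr → x = -0.03154; check Q = 0.2386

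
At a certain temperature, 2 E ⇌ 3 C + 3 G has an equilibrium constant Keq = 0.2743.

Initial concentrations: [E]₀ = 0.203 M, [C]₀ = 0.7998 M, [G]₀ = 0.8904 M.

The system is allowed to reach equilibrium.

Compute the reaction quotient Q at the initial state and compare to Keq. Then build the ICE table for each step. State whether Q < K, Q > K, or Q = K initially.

Q₀ = 8.764; Q > K (proceeds reverse)

Q₀ = 8.764 vs Keq = 0.2743 ⇒ Q>K, reverse
Step 1:
                    E           C           G
  Initial       0.203      0.7998      0.8904
  Change        0.174      -0.261      -0.261
  Equil         0.377      0.5388      0.6294
  solve Keq expr → x = -0.08701; check Q = 0.2743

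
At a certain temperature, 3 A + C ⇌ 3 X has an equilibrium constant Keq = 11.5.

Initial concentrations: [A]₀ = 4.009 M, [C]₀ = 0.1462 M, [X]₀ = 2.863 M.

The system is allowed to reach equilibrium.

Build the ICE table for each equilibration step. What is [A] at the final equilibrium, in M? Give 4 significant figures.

[A]_eq = 3.727 M

Q₀ = 2.491 vs Keq = 11.5 ⇒ Q<K, forward
Step 1:
                    A           C           X
  Initial       4.009      0.1462       2.863
  Change      -0.2819    -0.09396      0.2819
  Equil         3.727     0.05224       3.145
  solve Keq expr → x = 0.09396; check Q = 11.5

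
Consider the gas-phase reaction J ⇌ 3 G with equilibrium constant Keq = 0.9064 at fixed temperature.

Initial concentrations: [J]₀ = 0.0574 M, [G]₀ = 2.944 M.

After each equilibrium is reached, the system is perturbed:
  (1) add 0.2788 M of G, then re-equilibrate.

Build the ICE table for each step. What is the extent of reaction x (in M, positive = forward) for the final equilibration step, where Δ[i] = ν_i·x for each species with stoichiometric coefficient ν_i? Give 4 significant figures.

Q₀ = 444.5 vs Keq = 0.9064 ⇒ Q>K, reverse
Step 1:
                  J         G
  init       0.0574     2.944
  Δ          0.6887    -2.066
  eq         0.7461    0.8778
  solve Keq expr → x = -0.6887; check Q = 0.9064
Then add 0.2788 M of G.
Step 2:
                  J         G
  init       0.7461     1.157
  Δ         0.08252   -0.2476
  eq         0.8287     0.909
  solve Keq expr → x = -0.08252; check Q = 0.9064

x = -0.08252 M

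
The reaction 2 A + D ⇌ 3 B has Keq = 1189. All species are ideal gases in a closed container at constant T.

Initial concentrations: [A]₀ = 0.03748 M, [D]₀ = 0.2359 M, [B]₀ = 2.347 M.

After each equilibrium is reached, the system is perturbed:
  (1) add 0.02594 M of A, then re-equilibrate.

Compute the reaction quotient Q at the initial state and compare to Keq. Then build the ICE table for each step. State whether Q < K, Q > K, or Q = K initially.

Q₀ = 3.9013e+04 vs Keq = 1189 ⇒ Q>K, reverse
Step 1:
                  A         D         B
  I         0.03748    0.2359     2.347
  C          0.1296   0.06478   -0.1943
  E           0.167    0.3007     2.153
  solve Keq expr → x = -0.06478; check Q = 1189
Then add 0.02594 M of A.
Step 2:
                  A         D         B
  I           0.193    0.3007     2.153
  C        -0.01964 -0.009822   0.02947
  E          0.1733    0.2909     2.182
  solve Keq expr → x = 0.009822; check Q = 1189

Q₀ = 3.9013e+04; Q > K (proceeds reverse)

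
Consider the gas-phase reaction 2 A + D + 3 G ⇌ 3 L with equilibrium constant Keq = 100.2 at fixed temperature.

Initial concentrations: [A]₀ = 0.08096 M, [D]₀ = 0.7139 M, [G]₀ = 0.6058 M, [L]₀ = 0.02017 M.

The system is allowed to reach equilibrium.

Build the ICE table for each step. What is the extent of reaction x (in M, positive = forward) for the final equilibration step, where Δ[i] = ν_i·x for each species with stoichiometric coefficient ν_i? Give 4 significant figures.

Q₀ = 0.007888 vs Keq = 100.2 ⇒ Q<K, forward
Step 1:
                  A         D         G         L
  I         0.08096    0.7139    0.6058   0.02017
  C        -0.06687  -0.03343   -0.1003    0.1003
  E         0.01409    0.6805    0.5055    0.1205
  solve Keq expr → x = 0.03343; check Q = 100.2

x = 0.03343 M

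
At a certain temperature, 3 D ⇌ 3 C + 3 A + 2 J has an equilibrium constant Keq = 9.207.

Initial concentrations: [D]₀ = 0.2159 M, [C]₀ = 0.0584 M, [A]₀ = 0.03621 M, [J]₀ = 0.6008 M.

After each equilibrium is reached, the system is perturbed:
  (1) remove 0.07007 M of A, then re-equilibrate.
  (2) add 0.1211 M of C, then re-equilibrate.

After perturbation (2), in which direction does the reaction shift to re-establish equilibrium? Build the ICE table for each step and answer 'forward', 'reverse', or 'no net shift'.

Q₀ = 3.3918e-07 vs Keq = 9.207 ⇒ Q<K, forward
Step 1:
                   D          C          A          J
  I           0.2159     0.0584    0.03621     0.6008
  C          -0.1935     0.1935     0.1935      0.129
  E          0.02238     0.2519     0.2297     0.7298
  solve Keq expr → x = 0.06451; check Q = 9.207
Then remove 0.07007 M of A.
Step 2:
                   D          C          A          J
  I          0.02238     0.2519     0.1597     0.7298
  C        -0.005828   0.005828   0.005828   0.003885
  E          0.01655     0.2577     0.1655     0.7337
  solve Keq expr → x = 0.001943; check Q = 9.207
Then add 0.1211 M of C.
Step 3:
                   D          C          A          J
  I          0.01655     0.3788     0.1655     0.7337
  C         0.006361  -0.006361  -0.006361  -0.004241
  E          0.02292     0.3725     0.1591     0.7295
  solve Keq expr → x = -0.00212; check Q = 9.207

Direction: reverse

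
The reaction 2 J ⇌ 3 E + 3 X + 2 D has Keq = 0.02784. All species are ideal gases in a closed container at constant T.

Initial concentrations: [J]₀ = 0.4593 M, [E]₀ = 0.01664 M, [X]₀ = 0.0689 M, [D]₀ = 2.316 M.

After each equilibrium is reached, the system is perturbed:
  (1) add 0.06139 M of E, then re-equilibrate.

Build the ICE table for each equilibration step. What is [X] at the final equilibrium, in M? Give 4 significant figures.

[X]_eq = 0.2752 M

Q₀ = 3.8318e-08 vs Keq = 0.02784 ⇒ Q<K, forward
Step 1:
                  J         E         X         D
  I          0.4593   0.01664    0.0689     2.316
  C         -0.1549    0.2324    0.2324    0.1549
  E          0.3044     0.249    0.3013     2.471
  solve Keq expr → x = 0.07746; check Q = 0.02784
Then add 0.06139 M of E.
Step 2:
                  J         E         X         D
  I          0.3044    0.3104    0.3013     2.471
  C         0.01741  -0.02612  -0.02612  -0.01741
  E          0.3218    0.2843    0.2752     2.454
  solve Keq expr → x = -0.008705; check Q = 0.02784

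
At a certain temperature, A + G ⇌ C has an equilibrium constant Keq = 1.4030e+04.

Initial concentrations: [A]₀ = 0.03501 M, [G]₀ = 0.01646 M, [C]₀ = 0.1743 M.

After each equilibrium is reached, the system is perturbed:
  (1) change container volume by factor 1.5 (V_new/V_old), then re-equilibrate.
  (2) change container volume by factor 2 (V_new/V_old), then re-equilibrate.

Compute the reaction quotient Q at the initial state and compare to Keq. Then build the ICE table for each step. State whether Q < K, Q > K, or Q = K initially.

Q₀ = 302.5; Q < K (proceeds forward)

Q₀ = 302.5 vs Keq = 1.4030e+04 ⇒ Q<K, forward
Step 1:
                    A           G           C
  Initial     0.03501     0.01646      0.1743
  Change     -0.01576    -0.01576     0.01576
  Equil       0.01925  7.0358e-04      0.1901
  solve Keq expr → x = 0.01576; check Q = 1.4030e+04
Then change container volume by factor 1.5 (V_new/V_old).
Step 2:
                    A           G           C
  Initial     0.01284  4.6905e-04      0.1267
  Change   2.2139e-04  2.2139e-04 -2.2139e-04
  Equil       0.01306  6.9044e-04      0.1265
  solve Keq expr → x = -2.2139e-04; check Q = 1.4030e+04
Then change container volume by factor 2 (V_new/V_old).
Step 3:
                    A           G           C
  Initial    0.006529  3.4522e-04     0.06324
  Change   3.1062e-04  3.1062e-04 -3.1062e-04
  Equil      0.006839  6.5585e-04     0.06293
  solve Keq expr → x = -3.1062e-04; check Q = 1.4030e+04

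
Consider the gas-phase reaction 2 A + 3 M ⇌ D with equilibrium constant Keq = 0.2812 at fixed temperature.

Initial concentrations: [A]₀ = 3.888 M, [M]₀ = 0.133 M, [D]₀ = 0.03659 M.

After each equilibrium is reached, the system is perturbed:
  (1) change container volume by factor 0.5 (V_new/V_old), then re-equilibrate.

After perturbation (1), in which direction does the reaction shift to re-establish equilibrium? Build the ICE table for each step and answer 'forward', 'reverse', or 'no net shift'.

Direction: forward

Q₀ = 1.029 vs Keq = 0.2812 ⇒ Q>K, reverse
Step 1:
                    A           M           D
  I             3.888       0.133     0.03659
  C           0.02753     0.04129    -0.01376
  E             3.916      0.1743     0.02283
  solve Keq expr → x = -0.01376; check Q = 0.2812
Then change container volume by factor 0.5 (V_new/V_old).
Step 2:
                    A           M           D
  I             7.831      0.3486     0.04565
  C            -0.111     -0.1665      0.0555
  E              7.72      0.1821      0.1012
  solve Keq expr → x = 0.0555; check Q = 0.2812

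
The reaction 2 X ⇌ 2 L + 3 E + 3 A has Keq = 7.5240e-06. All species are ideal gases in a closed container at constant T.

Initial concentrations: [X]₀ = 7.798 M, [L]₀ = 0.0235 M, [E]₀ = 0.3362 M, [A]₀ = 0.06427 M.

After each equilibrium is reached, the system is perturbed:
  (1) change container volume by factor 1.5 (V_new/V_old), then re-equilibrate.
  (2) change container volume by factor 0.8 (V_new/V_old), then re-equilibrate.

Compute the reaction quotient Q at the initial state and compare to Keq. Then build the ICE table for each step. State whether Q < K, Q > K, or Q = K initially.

Q₀ = 9.1619e-11; Q < K (proceeds forward)

Q₀ = 9.1619e-11 vs Keq = 7.5240e-06 ⇒ Q<K, forward
Step 1:
                   X          L          E          A
  I            7.798     0.0235     0.3362    0.06427
  C          -0.1878     0.1878     0.2817     0.2817
  E             7.61     0.2113     0.6179     0.3459
  solve Keq expr → x = 0.09388; check Q = 7.5240e-06
Then change container volume by factor 1.5 (V_new/V_old).
Step 2:
                   X          L          E          A
  I            5.073     0.1408     0.4119     0.2306
  C         -0.06356    0.06356    0.09534    0.09534
  E             5.01     0.2044     0.5072      0.326
  solve Keq expr → x = 0.03178; check Q = 7.5240e-06
Then change container volume by factor 0.8 (V_new/V_old).
Step 3:
                   X          L          E          A
  I            6.262     0.2555     0.6341     0.4074
  C           0.0468    -0.0468    -0.0702    -0.0702
  E            6.309     0.2087     0.5639     0.3372
  solve Keq expr → x = -0.0234; check Q = 7.5240e-06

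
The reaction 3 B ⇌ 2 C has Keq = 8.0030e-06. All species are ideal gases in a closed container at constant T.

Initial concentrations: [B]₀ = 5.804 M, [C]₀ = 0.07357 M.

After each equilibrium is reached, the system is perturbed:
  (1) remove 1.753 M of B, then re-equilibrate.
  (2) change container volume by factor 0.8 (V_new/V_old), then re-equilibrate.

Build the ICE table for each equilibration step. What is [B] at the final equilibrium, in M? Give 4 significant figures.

Q₀ = 2.7683e-05 vs Keq = 8.0030e-06 ⇒ Q>K, reverse
Step 1:
                   B          C
  init         5.804    0.07357
  Δ          0.05025    -0.0335
  eq           5.854    0.04007
  solve Keq expr → x = -0.01675; check Q = 8.0030e-06
Then remove 1.753 M of B.
Step 2:
                   B          C
  init         4.101    0.04007
  Δ          0.02455   -0.01636
  eq           4.126    0.02371
  solve Keq expr → x = -0.008182; check Q = 8.0030e-06
Then change container volume by factor 0.8 (V_new/V_old).
Step 3:
                   B          C
  init         5.157    0.02963
  Δ        -0.005172   0.003448
  eq           5.152    0.03308
  solve Keq expr → x = 0.001724; check Q = 8.0030e-06

[B]_eq = 5.152 M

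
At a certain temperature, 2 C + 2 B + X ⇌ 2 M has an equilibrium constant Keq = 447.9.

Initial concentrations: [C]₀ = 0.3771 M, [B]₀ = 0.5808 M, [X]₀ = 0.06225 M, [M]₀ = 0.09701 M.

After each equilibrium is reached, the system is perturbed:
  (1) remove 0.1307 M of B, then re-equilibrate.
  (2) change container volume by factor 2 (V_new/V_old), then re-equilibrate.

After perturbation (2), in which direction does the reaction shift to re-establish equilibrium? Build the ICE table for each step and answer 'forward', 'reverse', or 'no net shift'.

Q₀ = 3.152 vs Keq = 447.9 ⇒ Q<K, forward
Step 1:
                   C          B          X          M
  I           0.3771     0.5808    0.06225    0.09701
  C          -0.1119    -0.1119   -0.05595     0.1119
  E           0.2652     0.4689   0.006301     0.2089
  solve Keq expr → x = 0.05595; check Q = 447.9
Then remove 0.1307 M of B.
Step 2:
                   C          B          X          M
  I           0.2652     0.3382   0.006301     0.2089
  C          0.00769    0.00769   0.003845   -0.00769
  E           0.2729     0.3459    0.01015     0.2012
  solve Keq expr → x = -0.003845; check Q = 447.9
Then change container volume by factor 2 (V_new/V_old).
Step 3:
                   C          B          X          M
  I           0.1364     0.1729   0.005073     0.1006
  C          0.02068    0.02068    0.01034   -0.02068
  E           0.1571     0.1936    0.01541    0.07993
  solve Keq expr → x = -0.01034; check Q = 447.9

Direction: reverse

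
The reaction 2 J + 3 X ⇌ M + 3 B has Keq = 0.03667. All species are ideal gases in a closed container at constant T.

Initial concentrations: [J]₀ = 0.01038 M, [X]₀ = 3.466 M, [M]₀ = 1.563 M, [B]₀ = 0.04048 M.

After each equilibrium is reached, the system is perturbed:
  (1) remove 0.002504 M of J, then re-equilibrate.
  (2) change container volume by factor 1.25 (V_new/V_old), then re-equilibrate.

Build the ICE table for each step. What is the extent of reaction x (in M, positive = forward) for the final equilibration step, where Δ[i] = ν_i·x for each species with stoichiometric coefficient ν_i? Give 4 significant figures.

Q₀ = 0.02311 vs Keq = 0.03667 ⇒ Q<K, forward
Step 1:
                    J           X           M           B
  I           0.01038       3.466       1.563     0.04048
  C         -0.001454   -0.002181  7.2713e-04    0.002181
  E          0.008926       3.464       1.564     0.04266
  solve Keq expr → x = 7.2713e-04; check Q = 0.03667
Then remove 0.002504 M of J.
Step 2:
                    J           X           M           B
  I          0.006422       3.464       1.564     0.04266
  C          0.001703    0.002555 -8.5158e-04   -0.002555
  E          0.008125       3.466       1.563     0.04011
  solve Keq expr → x = -8.5158e-04; check Q = 0.03667
Then change container volume by factor 1.25 (V_new/V_old).
Step 3:
                    J           X           M           B
  I            0.0065       2.773        1.25     0.03209
  C        5.0686e-04  7.6028e-04 -2.5343e-04 -7.6028e-04
  E          0.007007       2.774        1.25     0.03133
  solve Keq expr → x = -2.5343e-04; check Q = 0.03667

x = -2.5343e-04 M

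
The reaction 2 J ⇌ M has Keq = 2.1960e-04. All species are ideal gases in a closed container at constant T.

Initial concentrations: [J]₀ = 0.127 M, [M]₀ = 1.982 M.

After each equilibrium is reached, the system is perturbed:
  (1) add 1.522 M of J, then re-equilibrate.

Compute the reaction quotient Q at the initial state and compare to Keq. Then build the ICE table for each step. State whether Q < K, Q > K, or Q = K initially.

Q₀ = 122.9 vs Keq = 2.1960e-04 ⇒ Q>K, reverse
Step 1:
                    J           M
  init          0.127       1.982
  Δ             3.957      -1.978
  eq            4.084    0.003662
  solve Keq expr → x = -1.978; check Q = 2.1960e-04
Then add 1.522 M of J.
Step 2:
                    J           M
  init          5.606    0.003662
  Δ         -0.006445    0.003223
  eq            5.599    0.006885
  solve Keq expr → x = 0.003223; check Q = 2.1960e-04

Q₀ = 122.9; Q > K (proceeds reverse)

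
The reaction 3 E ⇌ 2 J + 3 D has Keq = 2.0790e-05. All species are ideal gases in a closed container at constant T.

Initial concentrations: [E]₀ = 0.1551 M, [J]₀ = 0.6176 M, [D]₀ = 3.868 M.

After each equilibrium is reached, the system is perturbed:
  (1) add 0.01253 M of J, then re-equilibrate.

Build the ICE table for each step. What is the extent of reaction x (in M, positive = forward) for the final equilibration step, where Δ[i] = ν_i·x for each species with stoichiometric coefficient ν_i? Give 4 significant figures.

x = -0.006247 M

Q₀ = 5916 vs Keq = 2.0790e-05 ⇒ Q>K, reverse
Step 1:
                   E          J          D
  Initial     0.1551     0.6176      3.868
  Change      0.9249    -0.6166    -0.9249
  Equil         1.08   0.001014      2.943
  solve Keq expr → x = -0.3083; check Q = 2.0790e-05
Then add 0.01253 M of J.
Step 2:
                   E          J          D
  Initial       1.08    0.01354      2.943
  Change     0.01874   -0.01249   -0.01874
  Equil        1.099    0.00105      2.924
  solve Keq expr → x = -0.006247; check Q = 2.0790e-05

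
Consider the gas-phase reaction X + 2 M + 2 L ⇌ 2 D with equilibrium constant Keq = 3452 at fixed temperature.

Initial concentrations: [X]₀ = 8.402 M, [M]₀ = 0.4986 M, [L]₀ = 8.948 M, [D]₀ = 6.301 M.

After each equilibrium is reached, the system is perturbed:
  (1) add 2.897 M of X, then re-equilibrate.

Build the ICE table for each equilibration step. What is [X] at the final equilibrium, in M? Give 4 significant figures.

Q₀ = 0.2374 vs Keq = 3452 ⇒ Q<K, forward
Step 1:
                  X         M         L         D
  init        8.402    0.4986     8.948     6.301
  Δ         -0.2469   -0.4938   -0.4938    0.4938
  eq          8.155   0.00479     8.454     6.795
  solve Keq expr → x = 0.2469; check Q = 3452
Then add 2.897 M of X.
Step 2:
                  X         M         L         D
  init        11.05   0.00479     8.454     6.795
  Δ       -3.3732e-04 -6.7463e-04 -6.7463e-04 6.7463e-04
  eq          11.05  0.004116     8.454     6.795
  solve Keq expr → x = 3.3732e-04; check Q = 3452

[X]_eq = 11.05 M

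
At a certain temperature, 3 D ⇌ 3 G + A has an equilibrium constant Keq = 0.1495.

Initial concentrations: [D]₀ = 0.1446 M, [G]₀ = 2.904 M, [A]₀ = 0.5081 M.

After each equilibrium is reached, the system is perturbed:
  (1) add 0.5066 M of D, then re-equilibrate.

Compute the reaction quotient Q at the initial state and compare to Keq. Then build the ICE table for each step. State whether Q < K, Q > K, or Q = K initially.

Q₀ = 4116; Q > K (proceeds reverse)

Q₀ = 4116 vs Keq = 0.1495 ⇒ Q>K, reverse
Step 1:
                    D           G           A
  init         0.1446       2.904      0.5081
  Δ             1.253      -1.253     -0.4175
  eq            1.397       1.651     0.09056
  solve Keq expr → x = -0.4175; check Q = 0.1495
Then add 0.5066 M of D.
Step 2:
                    D           G           A
  init          1.904       1.651     0.09056
  Δ           -0.1468      0.1468     0.04893
  eq            1.757       1.798      0.1395
  solve Keq expr → x = 0.04893; check Q = 0.1495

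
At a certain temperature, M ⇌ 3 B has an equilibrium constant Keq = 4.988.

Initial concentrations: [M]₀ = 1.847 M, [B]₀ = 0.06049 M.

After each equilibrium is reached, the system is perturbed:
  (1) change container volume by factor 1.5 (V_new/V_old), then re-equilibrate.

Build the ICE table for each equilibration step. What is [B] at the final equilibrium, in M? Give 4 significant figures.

[B]_eq = 1.54 M

Q₀ = 1.1984e-04 vs Keq = 4.988 ⇒ Q<K, forward
Step 1:
                    M           B
  Initial       1.847     0.06049
  Change      -0.5939       1.782
  Equil         1.253       1.842
  solve Keq expr → x = 0.5939; check Q = 4.988
Then change container volume by factor 1.5 (V_new/V_old).
Step 2:
                    M           B
  Initial      0.8354       1.228
  Change      -0.1038      0.3115
  Equil        0.7316        1.54
  solve Keq expr → x = 0.1038; check Q = 4.988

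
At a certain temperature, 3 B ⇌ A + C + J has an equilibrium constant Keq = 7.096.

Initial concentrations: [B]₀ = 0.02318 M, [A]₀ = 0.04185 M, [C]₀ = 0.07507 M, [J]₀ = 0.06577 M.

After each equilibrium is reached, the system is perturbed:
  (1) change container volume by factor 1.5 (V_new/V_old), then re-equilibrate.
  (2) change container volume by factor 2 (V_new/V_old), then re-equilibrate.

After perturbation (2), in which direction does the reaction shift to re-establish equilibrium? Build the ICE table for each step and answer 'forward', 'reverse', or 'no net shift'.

Direction: no net shift

Q₀ = 16.59 vs Keq = 7.096 ⇒ Q>K, reverse
Step 1:
                  B         A         C         J
  I         0.02318   0.04185   0.07507   0.06577
  C        0.006431 -0.002144 -0.002144 -0.002144
  E         0.02961   0.03971   0.07293   0.06363
  solve Keq expr → x = -0.002144; check Q = 7.096
Then change container volume by factor 1.5 (V_new/V_old).
Step 2:
                  B         A         C         J
  I         0.01974   0.02647   0.04862   0.04242
  C               0         0         0         0
  E         0.01974   0.02647   0.04862   0.04242
  solve Keq expr → x = 0; check Q = 7.096
Then change container volume by factor 2 (V_new/V_old).
Step 3:
                  B         A         C         J
  I         0.00987   0.01324   0.02431   0.02121
  C               0         0         0         0
  E         0.00987   0.01324   0.02431   0.02121
  solve Keq expr → x = 0; check Q = 7.096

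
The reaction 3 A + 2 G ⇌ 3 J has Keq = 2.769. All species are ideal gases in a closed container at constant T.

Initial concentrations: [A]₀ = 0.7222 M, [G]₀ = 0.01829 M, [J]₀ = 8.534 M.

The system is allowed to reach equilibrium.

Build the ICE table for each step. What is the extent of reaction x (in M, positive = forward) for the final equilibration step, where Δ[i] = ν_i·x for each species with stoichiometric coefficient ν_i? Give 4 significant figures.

Q₀ = 4.9324e+06 vs Keq = 2.769 ⇒ Q>K, reverse
Step 1:
                   A          G          J
  Initial     0.7222    0.01829      8.534
  Change        2.42      1.613      -2.42
  Equil        3.142      1.631      6.114
  solve Keq expr → x = -0.8066; check Q = 2.769

x = -0.8066 M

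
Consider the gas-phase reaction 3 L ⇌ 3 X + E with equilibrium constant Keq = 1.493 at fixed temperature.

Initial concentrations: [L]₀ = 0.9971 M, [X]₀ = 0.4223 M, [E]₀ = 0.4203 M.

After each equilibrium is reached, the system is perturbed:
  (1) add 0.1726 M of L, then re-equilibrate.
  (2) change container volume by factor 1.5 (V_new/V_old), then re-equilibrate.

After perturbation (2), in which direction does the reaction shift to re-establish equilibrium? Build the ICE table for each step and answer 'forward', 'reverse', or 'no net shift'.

Q₀ = 0.03193 vs Keq = 1.493 ⇒ Q<K, forward
Step 1:
                   L          X          E
  Initial     0.9971     0.4223     0.4203
  Change     -0.4034     0.4034     0.1345
  Equil       0.5937     0.8257     0.5548
  solve Keq expr → x = 0.1345; check Q = 1.493
Then add 0.1726 M of L.
Step 2:
                   L          X          E
  Initial     0.7663     0.8257     0.5548
  Change    -0.09335    0.09335    0.03112
  Equil       0.6729     0.9191     0.5859
  solve Keq expr → x = 0.03112; check Q = 1.493
Then change container volume by factor 1.5 (V_new/V_old).
Step 3:
                   L          X          E
  Initial     0.4486     0.6127     0.3906
  Change     -0.0323     0.0323    0.01077
  Equil       0.4163      0.645     0.4014
  solve Keq expr → x = 0.01077; check Q = 1.493

Direction: forward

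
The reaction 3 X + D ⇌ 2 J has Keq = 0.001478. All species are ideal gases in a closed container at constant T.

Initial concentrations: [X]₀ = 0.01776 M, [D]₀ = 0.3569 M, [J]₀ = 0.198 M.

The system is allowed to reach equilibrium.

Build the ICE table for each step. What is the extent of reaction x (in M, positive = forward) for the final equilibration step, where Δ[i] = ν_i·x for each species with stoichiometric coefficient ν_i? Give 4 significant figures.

Q₀ = 1.9609e+04 vs Keq = 0.001478 ⇒ Q>K, reverse
Step 1:
                    X           D           J
  init        0.01776      0.3569       0.198
  Δ            0.2904     0.09679     -0.1936
  eq           0.3081      0.4537    0.004429
  solve Keq expr → x = -0.09679; check Q = 0.001478

x = -0.09679 M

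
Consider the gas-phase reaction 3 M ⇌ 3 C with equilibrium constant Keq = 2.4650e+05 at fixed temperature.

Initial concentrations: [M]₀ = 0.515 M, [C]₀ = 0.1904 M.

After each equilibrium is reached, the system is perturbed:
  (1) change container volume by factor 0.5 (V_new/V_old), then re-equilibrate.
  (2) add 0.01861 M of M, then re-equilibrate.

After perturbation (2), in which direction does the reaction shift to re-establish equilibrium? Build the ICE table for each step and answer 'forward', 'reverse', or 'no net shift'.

Direction: forward

Q₀ = 0.05053 vs Keq = 2.4650e+05 ⇒ Q<K, forward
Step 1:
                  M         C
  init        0.515    0.1904
  Δ         -0.5039    0.5039
  eq        0.01107    0.6943
  solve Keq expr → x = 0.168; check Q = 2.4650e+05
Then change container volume by factor 0.5 (V_new/V_old).
Step 2:
                  M         C
  init      0.02215     1.389
  Δ               0         0
  eq        0.02215     1.389
  solve Keq expr → x = 0; check Q = 2.4650e+05
Then add 0.01861 M of M.
Step 3:
                  M         C
  init      0.04076     1.389
  Δ        -0.01832   0.01832
  eq        0.02244     1.407
  solve Keq expr → x = 0.006106; check Q = 2.4650e+05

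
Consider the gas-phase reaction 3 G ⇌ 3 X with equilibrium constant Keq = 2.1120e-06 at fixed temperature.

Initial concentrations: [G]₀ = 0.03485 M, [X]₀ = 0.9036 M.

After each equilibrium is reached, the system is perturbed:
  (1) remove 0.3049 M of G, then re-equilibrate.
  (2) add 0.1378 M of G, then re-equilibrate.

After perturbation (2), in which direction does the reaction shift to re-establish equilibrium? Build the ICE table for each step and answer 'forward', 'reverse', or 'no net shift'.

Direction: forward

Q₀ = 1.7431e+04 vs Keq = 2.1120e-06 ⇒ Q>K, reverse
Step 1:
                   G          X
  I          0.03485     0.9036
  C           0.8917    -0.8917
  E           0.9266    0.01189
  solve Keq expr → x = -0.2972; check Q = 2.1120e-06
Then remove 0.3049 M of G.
Step 2:
                   G          X
  I           0.6217    0.01189
  C         0.003862  -0.003862
  E           0.6255   0.008026
  solve Keq expr → x = -0.001287; check Q = 2.1120e-06
Then add 0.1378 M of G.
Step 3:
                   G          X
  I           0.7633   0.008026
  C        -0.001746   0.001746
  E           0.7616   0.009771
  solve Keq expr → x = 5.8187e-04; check Q = 2.1120e-06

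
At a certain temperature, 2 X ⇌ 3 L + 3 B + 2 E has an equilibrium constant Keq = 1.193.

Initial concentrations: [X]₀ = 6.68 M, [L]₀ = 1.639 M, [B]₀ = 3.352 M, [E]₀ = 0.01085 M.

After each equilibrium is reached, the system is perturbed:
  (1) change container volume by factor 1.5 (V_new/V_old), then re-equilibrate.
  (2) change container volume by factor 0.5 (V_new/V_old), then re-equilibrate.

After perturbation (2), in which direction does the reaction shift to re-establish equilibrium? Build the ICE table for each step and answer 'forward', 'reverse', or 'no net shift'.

Q₀ = 4.3748e-04 vs Keq = 1.193 ⇒ Q<K, forward
Step 1:
                  X         L         B         E
  Initial      6.68     1.639     3.352   0.01085
  Change    -0.3003    0.4505    0.4505    0.3003
  Equil        6.38     2.089     3.802    0.3112
  solve Keq expr → x = 0.1502; check Q = 1.193
Then change container volume by factor 1.5 (V_new/V_old).
Step 2:
                  X         L         B         E
  Initial     4.253     1.393     2.535    0.2074
  Change    -0.2068    0.3103    0.3103    0.2068
  Equil       4.046     1.703     2.845    0.4143
  solve Keq expr → x = 0.1034; check Q = 1.193
Then change container volume by factor 0.5 (V_new/V_old).
Step 3:
                  X         L         B         E
  Initial     8.093     3.406      5.69    0.8286
  Change     0.6003   -0.9004   -0.9004   -0.6003
  Equil       8.693     2.506      4.79    0.2283
  solve Keq expr → x = -0.3001; check Q = 1.193

Direction: reverse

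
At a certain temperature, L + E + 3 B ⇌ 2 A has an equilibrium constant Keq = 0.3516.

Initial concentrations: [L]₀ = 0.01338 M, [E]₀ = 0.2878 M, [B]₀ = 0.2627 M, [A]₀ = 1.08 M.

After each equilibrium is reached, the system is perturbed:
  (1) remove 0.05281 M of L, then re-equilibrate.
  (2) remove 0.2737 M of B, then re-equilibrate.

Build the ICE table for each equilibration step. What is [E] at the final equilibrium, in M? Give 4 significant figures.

[E]_eq = 0.6631 M

Q₀ = 1.6708e+04 vs Keq = 0.3516 ⇒ Q>K, reverse
Step 1:
                   L          E          B          A
  init       0.01338     0.2878     0.2627       1.08
  Δ           0.3387     0.3387      1.016    -0.6773
  eq          0.3521     0.6265      1.279     0.4027
  solve Keq expr → x = -0.3387; check Q = 0.3516
Then remove 0.05281 M of L.
Step 2:
                   L          E          B          A
  init        0.2992     0.6265      1.279     0.4027
  Δ         0.007392   0.007392    0.02218   -0.01478
  eq          0.3066     0.6339      1.301     0.3879
  solve Keq expr → x = -0.007392; check Q = 0.3516
Then remove 0.2737 M of B.
Step 3:
                   L          E          B          A
  init        0.3066     0.6339      1.027     0.3879
  Δ          0.02923    0.02923     0.0877   -0.05846
  eq          0.3359     0.6631      1.115     0.3294
  solve Keq expr → x = -0.02923; check Q = 0.3516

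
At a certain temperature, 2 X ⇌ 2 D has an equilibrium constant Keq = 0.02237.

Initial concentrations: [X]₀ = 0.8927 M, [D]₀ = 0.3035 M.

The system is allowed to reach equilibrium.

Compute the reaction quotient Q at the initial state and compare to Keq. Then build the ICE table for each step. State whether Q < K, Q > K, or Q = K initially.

Q₀ = 0.1156 vs Keq = 0.02237 ⇒ Q>K, reverse
Step 1:
                  X         D
  init       0.8927    0.3035
  Δ          0.1479   -0.1479
  eq          1.041    0.1556
  solve Keq expr → x = -0.07393; check Q = 0.02237

Q₀ = 0.1156; Q > K (proceeds reverse)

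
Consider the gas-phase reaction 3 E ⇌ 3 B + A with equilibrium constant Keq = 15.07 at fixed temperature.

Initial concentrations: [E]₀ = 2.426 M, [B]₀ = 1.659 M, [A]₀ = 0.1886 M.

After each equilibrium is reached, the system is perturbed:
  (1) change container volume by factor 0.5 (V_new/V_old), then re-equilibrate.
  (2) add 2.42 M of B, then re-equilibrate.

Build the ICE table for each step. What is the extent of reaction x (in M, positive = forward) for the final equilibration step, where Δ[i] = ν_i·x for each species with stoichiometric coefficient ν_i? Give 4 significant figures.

x = -0.197 M

Q₀ = 0.06031 vs Keq = 15.07 ⇒ Q<K, forward
Step 1:
                   E          B          A
  init         2.426      1.659     0.1886
  Δ           -1.368      1.368     0.4559
  eq           1.058      3.027     0.6445
  solve Keq expr → x = 0.4559; check Q = 15.07
Then change container volume by factor 0.5 (V_new/V_old).
Step 2:
                   E          B          A
  init         2.117      6.053      1.289
  Δ           0.3306    -0.3306    -0.1102
  eq           2.447      5.723      1.179
  solve Keq expr → x = -0.1102; check Q = 15.07
Then add 2.42 M of B.
Step 3:
                   E          B          A
  init         2.447      8.143      1.179
  Δ           0.5911    -0.5911     -0.197
  eq           3.038      7.552     0.9817
  solve Keq expr → x = -0.197; check Q = 15.07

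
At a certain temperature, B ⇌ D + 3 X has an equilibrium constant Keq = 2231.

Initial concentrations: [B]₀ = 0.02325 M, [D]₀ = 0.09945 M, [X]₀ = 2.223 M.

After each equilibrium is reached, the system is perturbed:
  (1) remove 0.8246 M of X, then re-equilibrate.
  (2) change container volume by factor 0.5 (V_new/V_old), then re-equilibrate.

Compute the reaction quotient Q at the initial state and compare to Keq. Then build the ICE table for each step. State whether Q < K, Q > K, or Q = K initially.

Q₀ = 46.99; Q < K (proceeds forward)

Q₀ = 46.99 vs Keq = 2231 ⇒ Q<K, forward
Step 1:
                    B           D           X
  init        0.02325     0.09945       2.223
  Δ          -0.02259     0.02259     0.06778
  eq       6.5760e-04       0.122       2.291
  solve Keq expr → x = 0.02259; check Q = 2231
Then remove 0.8246 M of X.
Step 2:
                    B           D           X
  init     6.5760e-04       0.122       1.466
  Δ       -4.8399e-04  4.8399e-04    0.001452
  eq       1.7361e-04      0.1225       1.468
  solve Keq expr → x = 4.8399e-04; check Q = 2231
Then change container volume by factor 0.5 (V_new/V_old).
Step 3:
                    B           D           X
  init     3.4722e-04      0.2451       2.935
  Δ          0.002383   -0.002383    -0.00715
  eq         0.002731      0.2427       2.928
  solve Keq expr → x = -0.002383; check Q = 2231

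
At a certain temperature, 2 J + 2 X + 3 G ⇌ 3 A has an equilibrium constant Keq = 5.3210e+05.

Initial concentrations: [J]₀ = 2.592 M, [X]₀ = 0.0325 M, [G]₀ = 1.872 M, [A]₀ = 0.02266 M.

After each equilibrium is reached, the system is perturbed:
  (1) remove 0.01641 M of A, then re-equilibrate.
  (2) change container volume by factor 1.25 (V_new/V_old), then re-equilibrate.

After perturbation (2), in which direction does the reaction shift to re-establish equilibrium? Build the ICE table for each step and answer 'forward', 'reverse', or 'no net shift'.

Q₀ = 2.4993e-04 vs Keq = 5.3210e+05 ⇒ Q<K, forward
Step 1:
                   J          X          G          A
  Initial      2.592     0.0325      1.872    0.02266
  Change     -0.0325    -0.0325   -0.04874    0.04874
  Equil         2.56 4.1510e-06      1.823     0.0714
  solve Keq expr → x = 0.01625; check Q = 5.3210e+05
Then remove 0.01641 M of A.
Step 2:
                   J          X          G          A
  Initial       2.56 4.1510e-06      1.823    0.05499
  Change  -1.3452e-06 -1.3452e-06 -2.0177e-06 2.0177e-06
  Equil         2.56 2.8059e-06      1.823      0.055
  solve Keq expr → x = 6.7258e-07; check Q = 5.3210e+05
Then change container volume by factor 1.25 (V_new/V_old).
Step 3:
                   J          X          G          A
  Initial      2.048 2.2447e-06      1.459      0.044
  Change  1.2624e-06 1.2624e-06 1.8936e-06 -1.8936e-06
  Equil        2.048 3.5071e-06      1.459    0.04399
  solve Keq expr → x = -6.3121e-07; check Q = 5.3210e+05

Direction: reverse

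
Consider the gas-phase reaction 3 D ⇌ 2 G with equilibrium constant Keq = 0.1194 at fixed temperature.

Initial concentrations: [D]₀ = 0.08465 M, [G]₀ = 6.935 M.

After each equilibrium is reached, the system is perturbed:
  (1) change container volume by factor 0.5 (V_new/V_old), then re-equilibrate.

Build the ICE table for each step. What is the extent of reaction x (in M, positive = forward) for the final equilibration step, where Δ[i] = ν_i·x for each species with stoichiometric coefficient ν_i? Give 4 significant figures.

Q₀ = 7.9289e+04 vs Keq = 0.1194 ⇒ Q>K, reverse
Step 1:
                   D          G
  Initial    0.08465      6.935
  Change       4.803     -3.202
  Equil        4.887      3.733
  solve Keq expr → x = -1.601; check Q = 0.1194
Then change container volume by factor 0.5 (V_new/V_old).
Step 2:
                   D          G
  Initial      9.774      7.467
  Change      -1.388     0.9254
  Equil        8.386      8.392
  solve Keq expr → x = 0.4627; check Q = 0.1194

x = 0.4627 M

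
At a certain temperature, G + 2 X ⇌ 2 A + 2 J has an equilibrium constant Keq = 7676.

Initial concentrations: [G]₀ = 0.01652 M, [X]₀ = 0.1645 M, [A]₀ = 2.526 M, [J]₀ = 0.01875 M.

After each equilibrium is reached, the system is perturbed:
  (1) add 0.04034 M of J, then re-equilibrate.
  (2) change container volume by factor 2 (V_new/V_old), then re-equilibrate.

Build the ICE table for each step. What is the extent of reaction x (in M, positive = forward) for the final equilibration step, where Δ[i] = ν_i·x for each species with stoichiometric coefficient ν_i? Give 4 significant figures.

Q₀ = 5.018 vs Keq = 7676 ⇒ Q<K, forward
Step 1:
                   G          X          A          J
  I          0.01652     0.1645      2.526    0.01875
  C         -0.01639   -0.03278    0.03278    0.03278
  E       1.3053e-04     0.1317      2.559    0.05153
  solve Keq expr → x = 0.01639; check Q = 7676
Then add 0.04034 M of J.
Step 2:
                   G          X          A          J
  I       1.3053e-04     0.1317      2.559    0.09187
  C       2.7582e-04 5.5165e-04 -5.5165e-04 -5.5165e-04
  E       4.0636e-04     0.1323      2.558    0.09132
  solve Keq expr → x = -2.7582e-04; check Q = 7676
Then change container volume by factor 2 (V_new/V_old).
Step 3:
                   G          X          A          J
  I       2.0318e-04    0.06614      1.279    0.04566
  C       -1.0004e-04 -2.0008e-04 2.0008e-04 2.0008e-04
  E       1.0314e-04    0.06594      1.279    0.04586
  solve Keq expr → x = 1.0004e-04; check Q = 7676

x = 1.0004e-04 M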